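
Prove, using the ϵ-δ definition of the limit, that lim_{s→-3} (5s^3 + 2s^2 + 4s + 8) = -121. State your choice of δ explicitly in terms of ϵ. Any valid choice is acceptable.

Let ϵ > 0. We want δ > 0 such that 0 < |s + 3| < δ implies |(5s^3 + 2s^2 + 4s + 8) + 121| < ϵ.
(5s^3 + 2s^2 + 4s + 8) + 121 = 5s^3 + 2s^2 + 4s + 129 = (s + 3)(5s^2 - 13s + 43).
So |(5s^3 + 2s^2 + 4s + 8) + 121| = |s + 3|·|5s^2 - 13s + 43|.
Require δ ≤ 1. Then |s + 3| < 1 gives |s| < 4, and by the triangle inequality |5s^2 - 13s + 43| ≤ 5·4^2 + 13·4 + 43 = 175.
Hence |(5s^3 + 2s^2 + 4s + 8) + 121| ≤ 175|s + 3| < ϵ provided |s + 3| < ϵ/175.
Choosing δ = min(1, ϵ/175) ensures both conditions, hence |(5s^3 + 2s^2 + 4s + 8) + 121| < ϵ.

δ = min(1, ϵ/175)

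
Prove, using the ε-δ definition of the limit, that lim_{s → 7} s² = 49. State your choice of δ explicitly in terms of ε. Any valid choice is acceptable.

δ = min(2, ε/16)

Let ε > 0. We seek δ > 0 with 0 < |s − 7| < δ ⇒ |s² − 49| < ε.
Factor: s² − 49 = (s − 7)(s + 7), so |s² − 49| = |s − 7|·|s + 7|.
Restrict δ ≤ 2. Then |s − 7| < 2 gives |s| < 9, so by the triangle inequality |s + 7| ≤ 9 + 7 = 16.
Hence |s² − 49| ≤ 16|s − 7|, which is < ε once |s − 7| < ε/16.
Take δ = min(2, ε/16). If 0 < |s − 7| < δ then both bounds hold and |s² − 49| ≤ 16|s − 7| < 16·(ε/16) = ε.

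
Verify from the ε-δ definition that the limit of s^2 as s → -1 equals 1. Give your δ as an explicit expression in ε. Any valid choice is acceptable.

δ = min(1, ε/3)

Fix ε > 0. We seek δ > 0 with 0 < |s + 1| < δ ⇒ |s^2 − 1| < ε.
Factor: s^2 − 1 = (s + 1)(s - 1), so |s^2 − 1| = |s + 1|·|s - 1|.
Restrict δ ≤ 1. Then |s + 1| < 1 gives |s| < 2, so by the triangle inequality |s - 1| ≤ 2 + 1 = 3.
Hence |s^2 − 1| ≤ 3|s + 1|, which is < ε once |s + 1| < ε/3.
Take δ = min(1, ε/3). If 0 < |s + 1| < δ then both bounds hold and |s^2 − 1| ≤ 3|s + 1| < 3·(ε/3) = ε.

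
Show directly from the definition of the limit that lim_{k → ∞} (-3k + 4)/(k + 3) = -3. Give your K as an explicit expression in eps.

Suppose eps > 0. For k ≥ 1, |(-3k + 4)/(k + 3) + 3| = |13|/((k + 3)) = 13/((k + 3)).
Since k + 3 ≥ k for k ≥ 1, this is ≤ 13/(k) = 13/k.
So |(-3k + 4)/(k + 3) + 3| < eps whenever k > 13/eps.
Take K = 13/eps. If k > K then |(-3k + 4)/(k + 3) + 3| ≤ 13/k < eps.

K = 13/eps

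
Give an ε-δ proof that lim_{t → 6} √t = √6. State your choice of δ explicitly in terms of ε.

δ = min(6, √6·ε)

Fix ε > 0. We want δ > 0 such that 0 < |t − 6| < δ implies |√t − √6| < ε.
Multiplying by the conjugate, |√t − √6| = |t − 6|/(√t + √6).
Restrict δ ≤ 6 so that |t − 6| < 6 forces t > 0, and then √t + √6 > √6.
Hence |√t − √6| < |t − 6|/√6, which is < ε once |t − 6| < √6·ε.
Take δ = min(6, √6·ε). If 0 < |t − 6| < δ then t > 0 and |√t − √6| < |t − 6|/√6 < ε.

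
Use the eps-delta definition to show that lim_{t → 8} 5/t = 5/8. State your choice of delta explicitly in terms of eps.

delta = min(4, (32/5)eps)

Fix eps > 0. We seek delta > 0 such that 0 < |t − 8| < delta implies |5/t − (5/8)| < eps.
|5/t − (5/8)| = 5·|8 − t|/(8·|t|) = 5|t − 8|/(8|t|).
Require delta ≤ 4 so that |t| > 8 − 4 = 4, hence 8|t| > 32.
Then |5/t − (5/8)| < 5|t − 8|/32, which is < eps when |t − 8| < (32/5)eps.
Take delta = min(4, (32/5)eps). Then 0 < |t − 8| < delta gives both |t − 8| < 4 and |t − 8| < (32/5)eps, so |5/t − (5/8)| < eps.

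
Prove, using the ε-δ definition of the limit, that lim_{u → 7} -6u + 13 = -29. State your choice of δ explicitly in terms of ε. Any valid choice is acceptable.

δ = ε/6

Suppose ε > 0. We need δ > 0 so that 0 < |u − 7| < δ implies |(-6u + 13) + 29| < ε.
|(-6u + 13) + 29| = |-6u + 42| = 6|u − 7|.
So 6|u − 7| < ε exactly when |u − 7| < ε/6.
Take δ = ε/6. If 0 < |u − 7| < δ then |(-6u + 13) + 29| = 6|u − 7| < 6·(ε/6) = ε.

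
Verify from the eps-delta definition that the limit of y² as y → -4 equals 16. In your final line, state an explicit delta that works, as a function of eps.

Let eps > 0 be given. We seek delta > 0 with 0 < |y + 4| < delta ⇒ |y² − 16| < eps.
Factor: y² − 16 = (y + 4)(y - 4), so |y² − 16| = |y + 4|·|y - 4|.
Impose delta ≤ 2 so that |y| < 6; then |y - 4| ≤ 10.
Hence |y² − 16| ≤ 10|y + 4|, which is < eps once |y + 4| < eps/10.
Take delta = min(2, eps/10). If 0 < |y + 4| < delta then both bounds hold and |y² − 16| ≤ 10|y + 4| < 10·(eps/10) = eps.

delta = min(2, eps/10)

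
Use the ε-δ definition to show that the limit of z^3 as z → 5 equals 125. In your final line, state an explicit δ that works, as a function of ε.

Let ε > 0 be given. We seek δ > 0 with 0 < |z − 5| < δ ⇒ |z^3 − 125| < ε.
Factor: z^3 − 125 = (z − 5)(z^2 + 5z + 25), so |z^3 − 125| = |z − 5|·|z^2 + 5z + 25|.
Restrict δ ≤ 1. Then |z − 5| < 1 gives |z| < 6, so by the triangle inequality |z^2 + 5z + 25| ≤ 6^2 + 5·6 + 25 = 91.
Hence |z^3 − 125| ≤ 91|z − 5|, which is < ε once |z − 5| < ε/91.
Take δ = min(1, ε/91). If 0 < |z − 5| < δ then both bounds hold and |z^3 − 125| ≤ 91|z − 5| < 91·(ε/91) = ε.

δ = min(1, ε/91)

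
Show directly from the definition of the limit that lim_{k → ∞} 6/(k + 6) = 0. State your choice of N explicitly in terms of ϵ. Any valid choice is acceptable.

Suppose ϵ > 0. For k ≥ 1, |6/(k + 6) − 0| = 6/(k + 6) ≤ 6/k.
We need 6/k < ϵ, i.e. k > 6/ϵ.
Take N = 6/ϵ. If k > N then |6/(k + 6)| ≤ 6/k < ϵ.

N = 6/ϵ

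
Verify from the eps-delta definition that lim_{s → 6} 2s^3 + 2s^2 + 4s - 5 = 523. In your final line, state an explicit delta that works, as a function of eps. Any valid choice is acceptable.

delta = min(1, eps/284)

Let eps > 0 be given. We want delta > 0 such that 0 < |s − 6| < delta implies |(2s^3 + 2s^2 + 4s - 5) − 523| < eps.
(2s^3 + 2s^2 + 4s - 5) − 523 = 2s^3 + 2s^2 + 4s - 528 = (s − 6)(2s^2 + 14s + 88).
So |(2s^3 + 2s^2 + 4s - 5) − 523| = |s − 6|·|2s^2 + 14s + 88|.
Assume first that |s − 6| < 1, so |s| < 7. Then |2s^2 + 14s + 88| ≤ 2·7^2 + 14·7 + 88 = 284.
Hence |(2s^3 + 2s^2 + 4s - 5) − 523| ≤ 284|s − 6| < eps provided |s − 6| < eps/284.
Take delta = min(1, eps/284). Then 0 < |s − 6| < delta gives both |s − 6| < 1 and |s − 6| < eps/284, so |(2s^3 + 2s^2 + 4s - 5) − 523| < eps.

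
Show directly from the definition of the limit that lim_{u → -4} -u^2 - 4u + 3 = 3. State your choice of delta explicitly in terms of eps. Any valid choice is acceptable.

delta = min(2, eps/6)

Fix eps > 0. We want delta > 0 such that 0 < |u + 4| < delta implies |(-u^2 - 4u + 3) − 3| < eps.
(-u^2 - 4u + 3) − 3 = -u^2 - 4u = (u + 4)(-u).
So |(-u^2 - 4u + 3) − 3| = |u + 4|·|-u|.
Require delta ≤ 2. Then |u + 4| < 2 gives |u| < 6, and by the triangle inequality |-u| ≤ 6 = 6.
Hence |(-u^2 - 4u + 3) − 3| ≤ 6|u + 4| < eps provided |u + 4| < eps/6.
Choosing delta = min(2, eps/6) ensures both conditions, hence |(-u^2 - 4u + 3) − 3| < eps.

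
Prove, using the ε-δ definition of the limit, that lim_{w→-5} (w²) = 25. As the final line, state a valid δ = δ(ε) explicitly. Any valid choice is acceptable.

Fix ε > 0. We seek δ > 0 with 0 < |w + 5| < δ ⇒ |w² − 25| < ε.
Factor: w² − 25 = (w + 5)(w - 5), so |w² − 25| = |w + 5|·|w - 5|.
Impose δ ≤ 1 so that |w| < 6; then |w - 5| ≤ 11.
Hence |w² − 25| ≤ 11|w + 5|, which is < ε once |w + 5| < ε/11.
Take δ = min(1, ε/11). If 0 < |w + 5| < δ then both bounds hold and |w² − 25| ≤ 11|w + 5| < 11·(ε/11) = ε.

δ = min(1, ε/11)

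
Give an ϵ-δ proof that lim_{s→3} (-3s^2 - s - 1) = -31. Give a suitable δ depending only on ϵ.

δ = min(2, ϵ/25)

Fix ϵ > 0. We want δ > 0 such that 0 < |s − 3| < δ implies |(-3s^2 - s - 1) + 31| < ϵ.
(-3s^2 - s - 1) + 31 = -3s^2 - s + 30 = (s − 3)(-3s - 10).
So |(-3s^2 - s - 1) + 31| = |s − 3|·|-3s - 10|.
Require δ ≤ 2. Then |s − 3| < 2 gives |s| < 5, and by the triangle inequality |-3s - 10| ≤ 3·5 + 10 = 25.
Hence |(-3s^2 - s - 1) + 31| ≤ 25|s − 3| < ϵ provided |s − 3| < ϵ/25.
Choosing δ = min(2, ϵ/25) ensures both conditions, hence |(-3s^2 - s - 1) + 31| < ϵ.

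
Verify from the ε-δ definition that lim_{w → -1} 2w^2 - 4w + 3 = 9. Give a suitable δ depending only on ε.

Let ε > 0 be given. We want δ > 0 such that 0 < |w + 1| < δ implies |(2w^2 - 4w + 3) − 9| < ε.
(2w^2 - 4w + 3) − 9 = 2w^2 - 4w - 6 = (w + 1)(2w - 6).
So |(2w^2 - 4w + 3) − 9| = |w + 1|·|2w - 6|.
Require δ ≤ 1. Then |w + 1| < 1 gives |w| < 2, and by the triangle inequality |2w - 6| ≤ 2·2 + 6 = 10.
Hence |(2w^2 - 4w + 3) − 9| ≤ 10|w + 1| < ε provided |w + 1| < ε/10.
Choosing δ = min(1, ε/10) ensures both conditions, hence |(2w^2 - 4w + 3) − 9| < ε.

δ = min(1, ε/10)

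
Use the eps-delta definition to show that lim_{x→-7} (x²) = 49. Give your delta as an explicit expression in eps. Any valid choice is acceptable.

Fix eps > 0. We seek delta > 0 with 0 < |x + 7| < delta ⇒ |x² − 49| < eps.
Factor: x² − 49 = (x + 7)(x - 7), so |x² − 49| = |x + 7|·|x - 7|.
Impose delta ≤ 2 so that |x| < 9; then |x - 7| ≤ 16.
Hence |x² − 49| ≤ 16|x + 7|, which is < eps once |x + 7| < eps/16.
Take delta = min(2, eps/16). If 0 < |x + 7| < delta then both bounds hold and |x² − 49| ≤ 16|x + 7| < 16·(eps/16) = eps.

delta = min(2, eps/16)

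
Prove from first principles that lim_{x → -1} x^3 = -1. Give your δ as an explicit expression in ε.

Suppose ε > 0. We seek δ > 0 with 0 < |x + 1| < δ ⇒ |x^3 + 1| < ε.
Factor: x^3 + 1 = (x + 1)(x^2 - x + 1), so |x^3 + 1| = |x + 1|·|x^2 - x + 1|.
Impose δ ≤ 2 so that |x| < 3; then |x^2 - x + 1| ≤ 13.
Hence |x^3 + 1| ≤ 13|x + 1|, which is < ε once |x + 1| < ε/13.
Take δ = min(2, ε/13). If 0 < |x + 1| < δ then both bounds hold and |x^3 + 1| ≤ 13|x + 1| < 13·(ε/13) = ε.

δ = min(2, ε/13)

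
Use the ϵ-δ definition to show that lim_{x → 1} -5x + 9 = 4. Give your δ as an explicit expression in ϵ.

Let ϵ > 0 be given. We need δ > 0 so that 0 < |x − 1| < δ implies |(-5x + 9) − 4| < ϵ.
|(-5x + 9) − 4| = |-5x + 5| = 5|x − 1|.
So 5|x − 1| < ϵ exactly when |x − 1| < ϵ/5.
Choosing δ = ϵ/5 gives |(-5x + 9) − 4| = 5|x − 1| < ϵ whenever |x − 1| < δ.

δ = ϵ/5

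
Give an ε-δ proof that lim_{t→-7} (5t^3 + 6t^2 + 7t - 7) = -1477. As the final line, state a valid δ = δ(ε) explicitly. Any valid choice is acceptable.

δ = min(2, ε/876)

Suppose ε > 0. We want δ > 0 such that 0 < |t + 7| < δ implies |(5t^3 + 6t^2 + 7t - 7) + 1477| < ε.
(5t^3 + 6t^2 + 7t - 7) + 1477 = 5t^3 + 6t^2 + 7t + 1470 = (t + 7)(5t^2 - 29t + 210).
So |(5t^3 + 6t^2 + 7t - 7) + 1477| = |t + 7|·|5t^2 - 29t + 210|.
Assume first that |t + 7| < 2, so |t| < 9. Then |5t^2 - 29t + 210| ≤ 5·9^2 + 29·9 + 210 = 876.
Hence |(5t^3 + 6t^2 + 7t - 7) + 1477| ≤ 876|t + 7| < ε provided |t + 7| < ε/876.
Choosing δ = min(2, ε/876) ensures both conditions, hence |(5t^3 + 6t^2 + 7t - 7) + 1477| < ε.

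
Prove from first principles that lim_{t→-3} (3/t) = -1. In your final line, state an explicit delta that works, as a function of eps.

delta = min(3/2, (3/2)eps)

Fix eps > 0. We seek delta > 0 such that 0 < |t + 3| < delta implies |3/t + 1| < eps.
|3/t + 1| = 3·|-3 − t|/(3·|t|) = 3|t + 3|/(3|t|).
Require delta ≤ 3/2 so that |t| > 3 − 3/2 = 3/2, hence 3|t| > 9/2.
Then |3/t + 1| < 3|t + 3|/(9/2), which is < eps when |t + 3| < (3/2)eps.
Take delta = min(3/2, (3/2)eps). Then 0 < |t + 3| < delta gives both |t + 3| < 3/2 and |t + 3| < (3/2)eps, so |3/t + 1| < eps.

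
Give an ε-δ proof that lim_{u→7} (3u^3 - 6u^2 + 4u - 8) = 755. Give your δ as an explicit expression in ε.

δ = min(2, ε/487)

Let ε > 0. We want δ > 0 such that 0 < |u − 7| < δ implies |(3u^3 - 6u^2 + 4u - 8) − 755| < ε.
(3u^3 - 6u^2 + 4u - 8) − 755 = 3u^3 - 6u^2 + 4u - 763 = (u − 7)(3u^2 + 15u + 109).
So |(3u^3 - 6u^2 + 4u - 8) − 755| = |u − 7|·|3u^2 + 15u + 109|.
Require δ ≤ 2. Then |u − 7| < 2 gives |u| < 9, and by the triangle inequality |3u^2 + 15u + 109| ≤ 3·9^2 + 15·9 + 109 = 487.
Hence |(3u^3 - 6u^2 + 4u - 8) − 755| ≤ 487|u − 7| < ε provided |u − 7| < ε/487.
Choosing δ = min(2, ε/487) ensures both conditions, hence |(3u^3 - 6u^2 + 4u - 8) − 755| < ε.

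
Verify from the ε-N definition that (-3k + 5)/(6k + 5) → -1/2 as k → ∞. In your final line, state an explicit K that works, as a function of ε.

K = (5/4)/ε

Let ε > 0 be given. For k ≥ 1, |(-3k + 5)/(6k + 5) + 1/2| = |45|/(6(6k + 5)) = 45/(6(6k + 5)).
Since 6k + 5 ≥ 6k for k ≥ 1, this is ≤ 45/(6·6k) = (5/4)/k.
So |(-3k + 5)/(6k + 5) + 1/2| < ε whenever k > (5/4)/ε.
Take K = (5/4)/ε. If k > K then |(-3k + 5)/(6k + 5) + 1/2| ≤ (5/4)/k < ε.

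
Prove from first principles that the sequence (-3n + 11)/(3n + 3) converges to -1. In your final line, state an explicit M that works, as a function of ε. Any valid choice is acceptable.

Let ε > 0 be given. For n ≥ 1, |(-3n + 11)/(3n + 3) + 1| = |42|/(3(3n + 3)) = 42/(3(3n + 3)).
Since 3n + 3 ≥ 3n for n ≥ 1, this is ≤ 42/(3·3n) = (14/3)/n.
So |(-3n + 11)/(3n + 3) + 1| < ε whenever n > (14/3)/ε.
Take M = (14/3)/ε. If n > M then |(-3n + 11)/(3n + 3) + 1| ≤ (14/3)/n < ε.

M = (14/3)/ε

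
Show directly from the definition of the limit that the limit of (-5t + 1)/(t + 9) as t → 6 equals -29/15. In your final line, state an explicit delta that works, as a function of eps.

Let eps > 0. We want delta > 0 with 0 < |t − 6| < delta ⇒ |(-5t + 1)/(t + 9) + 29/15| < eps.
Combining over a common denominator, (-5t + 1)/(t + 9) + 29/15 = [(-5t + 1)·15 − (-29)·(t + 9)] / [15·(t + 9)] = -46(t − 6) / (15(t + 9)).
So |(-5t + 1)/(t + 9) + 29/15| = 46|t − 6| / (15·|t + 9|).
Restrict delta ≤ 15/2. Then |t − 6| < 15/2 gives |t + 9| = |(t − 6) + 15| ≥ 15 − 15/2 = 15/2.
Hence |(-5t + 1)/(t + 9) + 29/15| < 46|t − 6|/(15·(15/2)) = (92/225)|t − 6|, which is < eps once |t − 6| < (225/92)eps.
Take delta = min(15/2, (225/92)eps). Then 0 < |t − 6| < delta forces both bounds, so |(-5t + 1)/(t + 9) + 29/15| < eps.

delta = min(15/2, (225/92)eps)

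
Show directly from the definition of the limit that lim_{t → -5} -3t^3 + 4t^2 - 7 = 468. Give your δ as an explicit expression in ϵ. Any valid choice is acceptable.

Let ϵ > 0 be given. We want δ > 0 such that 0 < |t + 5| < δ implies |(-3t^3 + 4t^2 - 7) − 468| < ϵ.
(-3t^3 + 4t^2 - 7) − 468 = -3t^3 + 4t^2 - 475 = (t + 5)(-3t^2 + 19t - 95).
So |(-3t^3 + 4t^2 - 7) − 468| = |t + 5|·|-3t^2 + 19t - 95|.
Require δ ≤ 2. Then |t + 5| < 2 gives |t| < 7, and by the triangle inequality |-3t^2 + 19t - 95| ≤ 3·7^2 + 19·7 + 95 = 375.
Hence |(-3t^3 + 4t^2 - 7) − 468| ≤ 375|t + 5| < ϵ provided |t + 5| < ϵ/375.
Choosing δ = min(2, ϵ/375) ensures both conditions, hence |(-3t^3 + 4t^2 - 7) − 468| < ϵ.

δ = min(2, ϵ/375)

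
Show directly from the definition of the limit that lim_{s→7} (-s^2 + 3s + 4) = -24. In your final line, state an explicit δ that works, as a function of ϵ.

Suppose ϵ > 0. We want δ > 0 such that 0 < |s − 7| < δ implies |(-s^2 + 3s + 4) + 24| < ϵ.
(-s^2 + 3s + 4) + 24 = -s^2 + 3s + 28 = (s − 7)(-s - 4).
So |(-s^2 + 3s + 4) + 24| = |s − 7|·|-s - 4|.
Require δ ≤ 1. Then |s − 7| < 1 gives |s| < 8, and by the triangle inequality |-s - 4| ≤ 8 + 4 = 12.
Hence |(-s^2 + 3s + 4) + 24| ≤ 12|s − 7| < ϵ provided |s − 7| < ϵ/12.
Take δ = min(1, ϵ/12). Then 0 < |s − 7| < δ gives both |s − 7| < 1 and |s − 7| < ϵ/12, so |(-s^2 + 3s + 4) + 24| < ϵ.

δ = min(1, ϵ/12)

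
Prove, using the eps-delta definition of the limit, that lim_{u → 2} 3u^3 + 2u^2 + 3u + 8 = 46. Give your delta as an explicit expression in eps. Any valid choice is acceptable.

Let eps > 0 be given. We want delta > 0 such that 0 < |u − 2| < delta implies |(3u^3 + 2u^2 + 3u + 8) − 46| < eps.
(3u^3 + 2u^2 + 3u + 8) − 46 = 3u^3 + 2u^2 + 3u - 38 = (u − 2)(3u^2 + 8u + 19).
So |(3u^3 + 2u^2 + 3u + 8) − 46| = |u − 2|·|3u^2 + 8u + 19|.
Assume first that |u − 2| < 1, so |u| < 3. Then |3u^2 + 8u + 19| ≤ 3·3^2 + 8·3 + 19 = 70.
Hence |(3u^3 + 2u^2 + 3u + 8) − 46| ≤ 70|u − 2| < eps provided |u − 2| < eps/70.
Take delta = min(1, eps/70). Then 0 < |u − 2| < delta gives both |u − 2| < 1 and |u − 2| < eps/70, so |(3u^3 + 2u^2 + 3u + 8) − 46| < eps.

delta = min(1, eps/70)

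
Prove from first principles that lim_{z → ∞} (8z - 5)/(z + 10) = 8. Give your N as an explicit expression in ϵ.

N = 85/ϵ

Let ϵ > 0 be given. We seek N > 0 such that z > N implies |(8z - 5)/(z + 10) − 8| < ϵ.
(8z - 5)/(z + 10) − 8 = ((8z - 5) − 8(z + 10)) / ((z + 10)) = -85/((z + 10)).
For z > 0 we have z + 10 > z, so |(8z - 5)/(z + 10) − 8| = 85/((z + 10)) < 85/(z) = 85/z.
Thus |(8z - 5)/(z + 10) − 8| < ϵ whenever z > 85/ϵ.
Take N = 85/ϵ. If z > N then |(8z - 5)/(z + 10) − 8| < 85/z < ϵ.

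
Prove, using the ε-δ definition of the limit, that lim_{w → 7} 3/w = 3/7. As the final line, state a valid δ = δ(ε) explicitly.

Let ε > 0 be given. We seek δ > 0 such that 0 < |w − 7| < δ implies |3/w − (3/7)| < ε.
|3/w − (3/7)| = 3·|7 − w|/(7·|w|) = 3|w − 7|/(7|w|).
Require δ ≤ 7/2 so that |w| > 7 − 7/2 = 7/2, hence 7|w| > 49/2.
Then |3/w − (3/7)| < 3|w − 7|/(49/2), which is < ε when |w − 7| < (49/6)ε.
Take δ = min(7/2, (49/6)ε). Then 0 < |w − 7| < δ gives both |w − 7| < 7/2 and |w − 7| < (49/6)ε, so |3/w − (3/7)| < ε.

δ = min(7/2, (49/6)ε)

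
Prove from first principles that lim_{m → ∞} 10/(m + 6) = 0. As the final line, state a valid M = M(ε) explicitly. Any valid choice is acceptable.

M = 10/ε

Fix ε > 0. For m ≥ 1, |10/(m + 6) − 0| = 10/(m + 6) ≤ 10/m.
We need 10/m < ε, i.e. m > 10/ε.
Take M = 10/ε. If m > M then |10/(m + 6)| ≤ 10/m < ε.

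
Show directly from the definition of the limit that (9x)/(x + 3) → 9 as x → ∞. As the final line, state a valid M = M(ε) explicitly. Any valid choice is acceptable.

M = 27/ε

Let ε > 0 be given. We seek M > 0 such that x > M implies |(9x)/(x + 3) − 9| < ε.
(9x)/(x + 3) − 9 = ((9x) − 9(x + 3)) / ((x + 3)) = -27/((x + 3)).
For x > 0 we have x + 3 > x, so |(9x)/(x + 3) − 9| = 27/((x + 3)) < 27/(x) = 27/x.
Thus |(9x)/(x + 3) − 9| < ε whenever x > 27/ε.
Take M = 27/ε. If x > M then |(9x)/(x + 3) − 9| < 27/x < ε.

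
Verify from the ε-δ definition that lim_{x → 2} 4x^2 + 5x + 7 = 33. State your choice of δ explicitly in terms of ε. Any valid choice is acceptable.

Let ε > 0 be given. We want δ > 0 such that 0 < |x − 2| < δ implies |(4x^2 + 5x + 7) − 33| < ε.
(4x^2 + 5x + 7) − 33 = 4x^2 + 5x - 26 = (x − 2)(4x + 13).
So |(4x^2 + 5x + 7) − 33| = |x − 2|·|4x + 13|.
Assume first that |x − 2| < 2, so |x| < 4. Then |4x + 13| ≤ 4·4 + 13 = 29.
Hence |(4x^2 + 5x + 7) − 33| ≤ 29|x − 2| < ε provided |x − 2| < ε/29.
Take δ = min(2, ε/29). Then 0 < |x − 2| < δ gives both |x − 2| < 2 and |x − 2| < ε/29, so |(4x^2 + 5x + 7) − 33| < ε.

δ = min(2, ε/29)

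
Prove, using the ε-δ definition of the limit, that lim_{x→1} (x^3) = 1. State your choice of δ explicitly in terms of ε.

Fix ε > 0. We seek δ > 0 with 0 < |x − 1| < δ ⇒ |x^3 − 1| < ε.
Factor: x^3 − 1 = (x − 1)(x^2 + x + 1), so |x^3 − 1| = |x − 1|·|x^2 + x + 1|.
Impose δ ≤ 2 so that |x| < 3; then |x^2 + x + 1| ≤ 13.
Hence |x^3 − 1| ≤ 13|x − 1|, which is < ε once |x − 1| < ε/13.
Take δ = min(2, ε/13). If 0 < |x − 1| < δ then both bounds hold and |x^3 − 1| ≤ 13|x − 1| < 13·(ε/13) = ε.

δ = min(2, ε/13)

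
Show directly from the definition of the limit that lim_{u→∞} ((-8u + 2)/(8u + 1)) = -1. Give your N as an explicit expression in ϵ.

N = (3/8)/ϵ

Let ϵ > 0. We seek N > 0 such that u > N implies |(-8u + 2)/(8u + 1) + 1| < ϵ.
(-8u + 2)/(8u + 1) + 1 = (8(-8u + 2) − (-8)(8u + 1)) / (8(8u + 1)) = 24/(8(8u + 1)).
For u > 0 we have 8u + 1 > 8u, so |(-8u + 2)/(8u + 1) + 1| = 24/(8(8u + 1)) < 24/(8·8u) = (3/8)/u.
Thus |(-8u + 2)/(8u + 1) + 1| < ϵ whenever u > (3/8)/ϵ.
Take N = (3/8)/ϵ. If u > N then |(-8u + 2)/(8u + 1) + 1| < (3/8)/u < ϵ.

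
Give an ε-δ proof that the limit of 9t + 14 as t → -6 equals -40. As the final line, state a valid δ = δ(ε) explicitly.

δ = ε/9

Let ε > 0. We need δ > 0 so that 0 < |t + 6| < δ implies |(9t + 14) + 40| < ε.
Since (9t + 14) + 40 = 9(t + 6), we have |(9t + 14) + 40| = 9|t + 6|.
Thus it suffices that |t + 6| < ε/9.
Choosing δ = ε/9 gives |(9t + 14) + 40| = 9|t + 6| < ε whenever |t + 6| < δ.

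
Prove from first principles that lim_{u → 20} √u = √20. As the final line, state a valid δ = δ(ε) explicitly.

δ = min(20, √20·ε)

Let ε > 0 be given. We want δ > 0 such that 0 < |u − 20| < δ implies |√u − √20| < ε.
Multiplying by the conjugate, |√u − √20| = |u − 20|/(√u + √20).
Restrict δ ≤ 20 so that |u − 20| < 20 forces u > 0, and then √u + √20 > √20.
Hence |√u − √20| < |u − 20|/√20, which is < ε once |u − 20| < √20·ε.
Take δ = min(20, √20·ε). If 0 < |u − 20| < δ then u > 0 and |√u − √20| < |u − 20|/√20 < ε.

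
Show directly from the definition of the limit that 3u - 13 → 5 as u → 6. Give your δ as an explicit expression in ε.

Let ε > 0. We need δ > 0 so that 0 < |u − 6| < δ implies |(3u - 13) − 5| < ε.
Since (3u - 13) − 5 = 3(u − 6), we have |(3u - 13) − 5| = 3|u − 6|.
So 3|u − 6| < ε exactly when |u − 6| < ε/3.
Choosing δ = ε/3 gives |(3u - 13) − 5| = 3|u − 6| < ε whenever |u − 6| < δ.

δ = ε/3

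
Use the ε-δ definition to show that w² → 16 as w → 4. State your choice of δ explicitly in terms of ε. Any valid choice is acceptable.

δ = min(2, ε/10)

Fix ε > 0. We seek δ > 0 with 0 < |w − 4| < δ ⇒ |w² − 16| < ε.
Factor: w² − 16 = (w − 4)(w + 4), so |w² − 16| = |w − 4|·|w + 4|.
Restrict δ ≤ 2. Then |w − 4| < 2 gives |w| < 6, so by the triangle inequality |w + 4| ≤ 6 + 4 = 10.
Hence |w² − 16| ≤ 10|w − 4|, which is < ε once |w − 4| < ε/10.
Take δ = min(2, ε/10). If 0 < |w − 4| < δ then both bounds hold and |w² − 16| ≤ 10|w − 4| < 10·(ε/10) = ε.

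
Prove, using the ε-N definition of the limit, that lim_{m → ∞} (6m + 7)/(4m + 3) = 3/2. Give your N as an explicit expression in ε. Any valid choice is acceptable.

N = (5/8)/ε

Let ε > 0 be given. For m ≥ 1, |(6m + 7)/(4m + 3) − (3/2)| = |10|/(4(4m + 3)) = 10/(4(4m + 3)).
Since 4m + 3 ≥ 4m for m ≥ 1, this is ≤ 10/(4·4m) = (5/8)/m.
So |(6m + 7)/(4m + 3) − (3/2)| < ε whenever m > (5/8)/ε.
Take N = (5/8)/ε. If m > N then |(6m + 7)/(4m + 3) − (3/2)| ≤ (5/8)/m < ε.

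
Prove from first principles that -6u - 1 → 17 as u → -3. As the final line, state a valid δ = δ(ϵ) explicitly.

Let ϵ > 0 be given. We need δ > 0 so that 0 < |u + 3| < δ implies |(-6u - 1) − 17| < ϵ.
Since (-6u - 1) − 17 = -6(u + 3), we have |(-6u - 1) − 17| = 6|u + 3|.
So 6|u + 3| < ϵ exactly when |u + 3| < ϵ/6.
Choosing δ = ϵ/6 gives |(-6u - 1) − 17| = 6|u + 3| < ϵ whenever |u + 3| < δ.

δ = ϵ/6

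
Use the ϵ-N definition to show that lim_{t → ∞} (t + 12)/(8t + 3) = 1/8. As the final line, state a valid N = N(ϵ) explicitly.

N = (93/64)/ϵ

Let ϵ > 0. We seek N > 0 such that t > N implies |(t + 12)/(8t + 3) − (1/8)| < ϵ.
(t + 12)/(8t + 3) − (1/8) = (8(t + 12) − (8t + 3)) / (8(8t + 3)) = 93/(8(8t + 3)).
For t > 0 we have 8t + 3 > 8t, so |(t + 12)/(8t + 3) − (1/8)| = 93/(8(8t + 3)) < 93/(8·8t) = (93/64)/t.
Thus |(t + 12)/(8t + 3) − (1/8)| < ϵ whenever t > (93/64)/ϵ.
Take N = (93/64)/ϵ. If t > N then |(t + 12)/(8t + 3) − (1/8)| < (93/64)/t < ϵ.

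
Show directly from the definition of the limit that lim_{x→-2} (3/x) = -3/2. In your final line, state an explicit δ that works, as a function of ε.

δ = min(1, (2/3)ε)

Let ε > 0. We seek δ > 0 such that 0 < |x + 2| < δ implies |3/x + 3/2| < ε.
|3/x + 3/2| = 3·|-2 − x|/(2·|x|) = 3|x + 2|/(2|x|).
Restrict δ ≤ 1. Then |x + 2| < 1 gives |x| > 1, so 2|x| > 2.
Then |3/x + 3/2| < 3|x + 2|/2, which is < ε when |x + 2| < (2/3)ε.
Take δ = min(1, (2/3)ε). Then 0 < |x + 2| < δ gives both |x + 2| < 1 and |x + 2| < (2/3)ε, so |3/x + 3/2| < ε.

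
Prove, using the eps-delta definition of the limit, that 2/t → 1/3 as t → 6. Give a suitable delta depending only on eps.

delta = min(3, 9eps)

Suppose eps > 0. We seek delta > 0 such that 0 < |t − 6| < delta implies |2/t − (1/3)| < eps.
|2/t − (1/3)| = 2·|6 − t|/(6·|t|) = 2|t − 6|/(6|t|).
Require delta ≤ 3 so that |t| > 6 − 3 = 3, hence 6|t| > 18.
Then |2/t − (1/3)| < 2|t − 6|/18, which is < eps when |t − 6| < 9eps.
Take delta = min(3, 9eps). Then 0 < |t − 6| < delta gives both |t − 6| < 3 and |t − 6| < 9eps, so |2/t − (1/3)| < eps.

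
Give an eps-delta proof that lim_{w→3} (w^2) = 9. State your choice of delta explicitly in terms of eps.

delta = min(1, eps/7)

Suppose eps > 0. We seek delta > 0 with 0 < |w − 3| < delta ⇒ |w^2 − 9| < eps.
Factor: w^2 − 9 = (w − 3)(w + 3), so |w^2 − 9| = |w − 3|·|w + 3|.
Impose delta ≤ 1 so that |w| < 4; then |w + 3| ≤ 7.
Hence |w^2 − 9| ≤ 7|w − 3|, which is < eps once |w − 3| < eps/7.
Take delta = min(1, eps/7). If 0 < |w − 3| < delta then both bounds hold and |w^2 − 9| ≤ 7|w − 3| < 7·(eps/7) = eps.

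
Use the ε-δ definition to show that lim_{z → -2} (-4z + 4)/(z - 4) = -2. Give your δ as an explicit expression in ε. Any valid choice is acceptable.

Suppose ε > 0. We want δ > 0 with 0 < |z + 2| < δ ⇒ |(-4z + 4)/(z - 4) + 2| < ε.
Combining over a common denominator, (-4z + 4)/(z - 4) + 2 = [(-4z + 4)·(-6) − 12·(z - 4)] / [(-6)·(z - 4)] = 12(z + 2) / ((-6)(z - 4)).
So |(-4z + 4)/(z - 4) + 2| = 12|z + 2| / (6·|z − 4|).
Restrict δ ≤ 3. Then |z + 2| < 3 gives |z − 4| = |(z + 2) + (-6)| ≥ 6 − 3 = 3.
Hence |(-4z + 4)/(z - 4) + 2| < 12|z + 2|/(6·3) = (2/3)|z + 2|, which is < ε once |z + 2| < (3/2)ε.
Take δ = min(3, (3/2)ε). Then 0 < |z + 2| < δ forces both bounds, so |(-4z + 4)/(z - 4) + 2| < ε.

δ = min(3, (3/2)ε)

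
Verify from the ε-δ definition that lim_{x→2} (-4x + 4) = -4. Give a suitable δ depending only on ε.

δ = ε/4

Suppose ε > 0. We need δ > 0 so that 0 < |x − 2| < δ implies |(-4x + 4) + 4| < ε.
|(-4x + 4) + 4| = |-4x + 8| = 4|x − 2|.
Thus it suffices that |x − 2| < ε/4.
Take δ = ε/4. If 0 < |x − 2| < δ then |(-4x + 4) + 4| = 4|x − 2| < 4·(ε/4) = ε.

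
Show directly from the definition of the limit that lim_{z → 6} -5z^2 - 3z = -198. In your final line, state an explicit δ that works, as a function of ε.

Let ε > 0 be given. We want δ > 0 such that 0 < |z − 6| < δ implies |(-5z^2 - 3z) + 198| < ε.
(-5z^2 - 3z) + 198 = -5z^2 - 3z + 198 = (z − 6)(-5z - 33).
So |(-5z^2 - 3z) + 198| = |z − 6|·|-5z - 33|.
Require δ ≤ 2. Then |z − 6| < 2 gives |z| < 8, and by the triangle inequality |-5z - 33| ≤ 5·8 + 33 = 73.
Hence |(-5z^2 - 3z) + 198| ≤ 73|z − 6| < ε provided |z − 6| < ε/73.
Take δ = min(2, ε/73). Then 0 < |z − 6| < δ gives both |z − 6| < 2 and |z − 6| < ε/73, so |(-5z^2 - 3z) + 198| < ε.

δ = min(2, ε/73)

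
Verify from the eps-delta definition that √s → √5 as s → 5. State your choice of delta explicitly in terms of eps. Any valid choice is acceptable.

Let eps > 0. We want delta > 0 such that 0 < |s − 5| < delta implies |√s − √5| < eps.
Rationalise: √s − √5 = (s − 5)/(√s + √5), so |√s − √5| = |s − 5|/(√s + √5).
Restrict delta ≤ 5 so that |s − 5| < 5 forces s > 0, and then √s + √5 > √5.
Hence |√s − √5| < |s − 5|/√5, which is < eps once |s − 5| < √5·eps.
Take delta = min(5, √5·eps). If 0 < |s − 5| < delta then s > 0 and |√s − √5| < |s − 5|/√5 < eps.

delta = min(5, √5·eps)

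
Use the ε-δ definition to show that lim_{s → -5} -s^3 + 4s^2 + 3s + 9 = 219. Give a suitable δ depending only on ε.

Suppose ε > 0. We want δ > 0 such that 0 < |s + 5| < δ implies |(-s^3 + 4s^2 + 3s + 9) − 219| < ε.
(-s^3 + 4s^2 + 3s + 9) − 219 = -s^3 + 4s^2 + 3s - 210 = (s + 5)(-s^2 + 9s - 42).
So |(-s^3 + 4s^2 + 3s + 9) − 219| = |s + 5|·|-s^2 + 9s - 42|.
Assume first that |s + 5| < 1, so |s| < 6. Then |-s^2 + 9s - 42| ≤ 6^2 + 9·6 + 42 = 132.
Hence |(-s^3 + 4s^2 + 3s + 9) − 219| ≤ 132|s + 5| < ε provided |s + 5| < ε/132.
Choosing δ = min(1, ε/132) ensures both conditions, hence |(-s^3 + 4s^2 + 3s + 9) − 219| < ε.

δ = min(1, ε/132)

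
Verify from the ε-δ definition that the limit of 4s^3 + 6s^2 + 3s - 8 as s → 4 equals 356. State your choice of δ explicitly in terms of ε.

δ = min(1, ε/301)

Suppose ε > 0. We want δ > 0 such that 0 < |s − 4| < δ implies |(4s^3 + 6s^2 + 3s - 8) − 356| < ε.
(4s^3 + 6s^2 + 3s - 8) − 356 = 4s^3 + 6s^2 + 3s - 364 = (s − 4)(4s^2 + 22s + 91).
So |(4s^3 + 6s^2 + 3s - 8) − 356| = |s − 4|·|4s^2 + 22s + 91|.
Assume first that |s − 4| < 1, so |s| < 5. Then |4s^2 + 22s + 91| ≤ 4·5^2 + 22·5 + 91 = 301.
Hence |(4s^3 + 6s^2 + 3s - 8) − 356| ≤ 301|s − 4| < ε provided |s − 4| < ε/301.
Choosing δ = min(1, ε/301) ensures both conditions, hence |(4s^3 + 6s^2 + 3s - 8) − 356| < ε.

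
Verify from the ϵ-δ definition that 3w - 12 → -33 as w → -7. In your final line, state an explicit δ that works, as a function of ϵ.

δ = ϵ/3

Let ϵ > 0 be given. We need δ > 0 so that 0 < |w + 7| < δ implies |(3w - 12) + 33| < ϵ.
|(3w - 12) + 33| = |3w + 21| = 3|w + 7|.
So 3|w + 7| < ϵ exactly when |w + 7| < ϵ/3.
Choosing δ = ϵ/3 gives |(3w - 12) + 33| = 3|w + 7| < ϵ whenever |w + 7| < δ.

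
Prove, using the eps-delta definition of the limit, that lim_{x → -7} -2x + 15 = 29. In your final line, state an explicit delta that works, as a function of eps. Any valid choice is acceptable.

Let eps > 0. We need delta > 0 so that 0 < |x + 7| < delta implies |(-2x + 15) − 29| < eps.
|(-2x + 15) − 29| = |-2x - 14| = 2|x + 7|.
Thus it suffices that |x + 7| < eps/2.
Choosing delta = eps/2 gives |(-2x + 15) − 29| = 2|x + 7| < eps whenever |x + 7| < delta.

delta = eps/2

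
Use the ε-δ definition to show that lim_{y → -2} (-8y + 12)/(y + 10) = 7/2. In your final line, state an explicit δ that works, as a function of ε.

Fix ε > 0. We want δ > 0 with 0 < |y + 2| < δ ⇒ |(-8y + 12)/(y + 10) − (7/2)| < ε.
Combining over a common denominator, (-8y + 12)/(y + 10) − (7/2) = [(-8y + 12)·8 − 28·(y + 10)] / [8·(y + 10)] = -92(y + 2) / (8(y + 10)).
So |(-8y + 12)/(y + 10) − (7/2)| = 92|y + 2| / (8·|y + 10|).
Restrict δ ≤ 4. Then |y + 2| < 4 gives |y + 10| = |(y + 2) + 8| ≥ 8 − 4 = 4.
Hence |(-8y + 12)/(y + 10) − (7/2)| < 92|y + 2|/(8·4) = (23/8)|y + 2|, which is < ε once |y + 2| < (8/23)ε.
Take δ = min(4, (8/23)ε). Then 0 < |y + 2| < δ forces both bounds, so |(-8y + 12)/(y + 10) − (7/2)| < ε.

δ = min(4, (8/23)ε)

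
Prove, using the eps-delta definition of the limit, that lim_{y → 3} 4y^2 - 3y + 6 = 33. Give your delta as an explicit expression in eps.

Fix eps > 0. We want delta > 0 such that 0 < |y − 3| < delta implies |(4y^2 - 3y + 6) − 33| < eps.
(4y^2 - 3y + 6) − 33 = 4y^2 - 3y - 27 = (y − 3)(4y + 9).
So |(4y^2 - 3y + 6) − 33| = |y − 3|·|4y + 9|.
Require delta ≤ 1. Then |y − 3| < 1 gives |y| < 4, and by the triangle inequality |4y + 9| ≤ 4·4 + 9 = 25.
Hence |(4y^2 - 3y + 6) − 33| ≤ 25|y − 3| < eps provided |y − 3| < eps/25.
Choosing delta = min(1, eps/25) ensures both conditions, hence |(4y^2 - 3y + 6) − 33| < eps.

delta = min(1, eps/25)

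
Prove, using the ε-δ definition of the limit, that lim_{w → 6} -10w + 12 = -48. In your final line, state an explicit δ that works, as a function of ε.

Let ε > 0 be given. We need δ > 0 so that 0 < |w − 6| < δ implies |(-10w + 12) + 48| < ε.
Since (-10w + 12) + 48 = -10(w − 6), we have |(-10w + 12) + 48| = 10|w − 6|.
So 10|w − 6| < ε exactly when |w − 6| < ε/10.
Take δ = ε/10. If 0 < |w − 6| < δ then |(-10w + 12) + 48| = 10|w − 6| < 10·(ε/10) = ε.

δ = ε/10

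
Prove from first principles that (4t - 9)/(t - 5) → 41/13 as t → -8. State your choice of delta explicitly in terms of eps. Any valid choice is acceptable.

Let eps > 0 be given. We want delta > 0 with 0 < |t + 8| < delta ⇒ |(4t - 9)/(t - 5) − (41/13)| < eps.
Combining over a common denominator, (4t - 9)/(t - 5) − (41/13) = [(4t - 9)·(-13) − (-41)·(t - 5)] / [(-13)·(t - 5)] = -11(t + 8) / ((-13)(t - 5)).
So |(4t - 9)/(t - 5) − (41/13)| = 11|t + 8| / (13·|t − 5|).
Restrict delta ≤ 13/2. Then |t + 8| < 13/2 gives |t − 5| = |(t + 8) + (-13)| ≥ 13 − 13/2 = 13/2.
Hence |(4t - 9)/(t - 5) − (41/13)| < 11|t + 8|/(13·(13/2)) = (22/169)|t + 8|, which is < eps once |t + 8| < (169/22)eps.
Take delta = min(13/2, (169/22)eps). Then 0 < |t + 8| < delta forces both bounds, so |(4t - 9)/(t - 5) − (41/13)| < eps.

delta = min(13/2, (169/22)eps)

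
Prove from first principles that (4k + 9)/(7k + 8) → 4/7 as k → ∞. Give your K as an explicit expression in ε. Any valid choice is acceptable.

Let ε > 0 be given. For k ≥ 1, |(4k + 9)/(7k + 8) − (4/7)| = |31|/(7(7k + 8)) = 31/(7(7k + 8)).
Since 7k + 8 ≥ 7k for k ≥ 1, this is ≤ 31/(7·7k) = (31/49)/k.
So |(4k + 9)/(7k + 8) − (4/7)| < ε whenever k > (31/49)/ε.
Take K = (31/49)/ε. If k > K then |(4k + 9)/(7k + 8) − (4/7)| ≤ (31/49)/k < ε.

K = (31/49)/ε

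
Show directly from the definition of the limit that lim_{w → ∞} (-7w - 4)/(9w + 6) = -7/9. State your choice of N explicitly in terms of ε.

Suppose ε > 0. We seek N > 0 such that w > N implies |(-7w - 4)/(9w + 6) + 7/9| < ε.
(-7w - 4)/(9w + 6) + 7/9 = (9(-7w - 4) − (-7)(9w + 6)) / (9(9w + 6)) = 6/(9(9w + 6)).
For w > 0 we have 9w + 6 > 9w, so |(-7w - 4)/(9w + 6) + 7/9| = 6/(9(9w + 6)) < 6/(9·9w) = (2/27)/w.
Thus |(-7w - 4)/(9w + 6) + 7/9| < ε whenever w > (2/27)/ε.
Take N = (2/27)/ε. If w > N then |(-7w - 4)/(9w + 6) + 7/9| < (2/27)/w < ε.

N = (2/27)/ε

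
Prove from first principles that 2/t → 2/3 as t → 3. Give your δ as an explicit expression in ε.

Let ε > 0 be given. We seek δ > 0 such that 0 < |t − 3| < δ implies |2/t − (2/3)| < ε.
|2/t − (2/3)| = 2·|3 − t|/(3·|t|) = 2|t − 3|/(3|t|).
Restrict δ ≤ 3/2. Then |t − 3| < 3/2 gives |t| > 3/2, so 3|t| > 9/2.
Then |2/t − (2/3)| < 2|t − 3|/(9/2), which is < ε when |t − 3| < (9/4)ε.
Take δ = min(3/2, (9/4)ε). Then 0 < |t − 3| < δ gives both |t − 3| < 3/2 and |t − 3| < (9/4)ε, so |2/t − (2/3)| < ε.

δ = min(3/2, (9/4)ε)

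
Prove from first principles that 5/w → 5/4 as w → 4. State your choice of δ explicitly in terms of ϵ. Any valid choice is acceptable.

δ = min(2, (8/5)ϵ)

Let ϵ > 0 be given. We seek δ > 0 such that 0 < |w − 4| < δ implies |5/w − (5/4)| < ϵ.
|5/w − (5/4)| = 5·|4 − w|/(4·|w|) = 5|w − 4|/(4|w|).
Require δ ≤ 2 so that |w| > 4 − 2 = 2, hence 4|w| > 8.
Then |5/w − (5/4)| < 5|w − 4|/8, which is < ϵ when |w − 4| < (8/5)ϵ.
Take δ = min(2, (8/5)ϵ). Then 0 < |w − 4| < δ gives both |w − 4| < 2 and |w − 4| < (8/5)ϵ, so |5/w − (5/4)| < ϵ.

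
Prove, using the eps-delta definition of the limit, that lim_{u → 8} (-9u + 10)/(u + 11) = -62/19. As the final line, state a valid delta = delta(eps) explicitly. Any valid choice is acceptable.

Suppose eps > 0. We want delta > 0 with 0 < |u − 8| < delta ⇒ |(-9u + 10)/(u + 11) + 62/19| < eps.
Combining over a common denominator, (-9u + 10)/(u + 11) + 62/19 = [(-9u + 10)·19 − (-62)·(u + 11)] / [19·(u + 11)] = -109(u − 8) / (19(u + 11)).
So |(-9u + 10)/(u + 11) + 62/19| = 109|u − 8| / (19·|u + 11|).
Require delta ≤ 19/2, so |u + 11| ≥ |19| − |u − 8| > 19 − 19/2 = 19/2.
Hence |(-9u + 10)/(u + 11) + 62/19| < 109|u − 8|/(19·(19/2)) = (218/361)|u − 8|, which is < eps once |u − 8| < (361/218)eps.
Take delta = min(19/2, (361/218)eps). Then 0 < |u − 8| < delta forces both bounds, so |(-9u + 10)/(u + 11) + 62/19| < eps.

delta = min(19/2, (361/218)eps)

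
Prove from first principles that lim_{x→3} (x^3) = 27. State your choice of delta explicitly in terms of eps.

delta = min(1, eps/37)

Let eps > 0. We seek delta > 0 with 0 < |x − 3| < delta ⇒ |x^3 − 27| < eps.
Factor: x^3 − 27 = (x − 3)(x^2 + 3x + 9), so |x^3 − 27| = |x − 3|·|x^2 + 3x + 9|.
Impose delta ≤ 1 so that |x| < 4; then |x^2 + 3x + 9| ≤ 37.
Hence |x^3 − 27| ≤ 37|x − 3|, which is < eps once |x − 3| < eps/37.
Take delta = min(1, eps/37). If 0 < |x − 3| < delta then both bounds hold and |x^3 − 27| ≤ 37|x − 3| < 37·(eps/37) = eps.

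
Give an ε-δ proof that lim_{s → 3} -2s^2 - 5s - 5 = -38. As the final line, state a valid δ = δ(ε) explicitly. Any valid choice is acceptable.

Fix ε > 0. We want δ > 0 such that 0 < |s − 3| < δ implies |(-2s^2 - 5s - 5) + 38| < ε.
(-2s^2 - 5s - 5) + 38 = -2s^2 - 5s + 33 = (s − 3)(-2s - 11).
So |(-2s^2 - 5s - 5) + 38| = |s − 3|·|-2s - 11|.
Require δ ≤ 1. Then |s − 3| < 1 gives |s| < 4, and by the triangle inequality |-2s - 11| ≤ 2·4 + 11 = 19.
Hence |(-2s^2 - 5s - 5) + 38| ≤ 19|s − 3| < ε provided |s − 3| < ε/19.
Take δ = min(1, ε/19). Then 0 < |s − 3| < δ gives both |s − 3| < 1 and |s − 3| < ε/19, so |(-2s^2 - 5s - 5) + 38| < ε.

δ = min(1, ε/19)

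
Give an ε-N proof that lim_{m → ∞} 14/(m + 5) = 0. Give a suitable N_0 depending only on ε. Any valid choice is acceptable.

N_0 = 14/ε

Let ε > 0. For m ≥ 1, |14/(m + 5) − 0| = 14/(m + 5) ≤ 14/m.
We need 14/m < ε, i.e. m > 14/ε.
Take N_0 = 14/ε. If m > N_0 then |14/(m + 5)| ≤ 14/m < ε.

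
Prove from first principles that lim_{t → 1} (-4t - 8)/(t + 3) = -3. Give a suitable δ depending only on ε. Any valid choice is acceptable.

Suppose ε > 0. We want δ > 0 with 0 < |t − 1| < δ ⇒ |(-4t - 8)/(t + 3) + 3| < ε.
Combining over a common denominator, (-4t - 8)/(t + 3) + 3 = [(-4t - 8)·4 − (-12)·(t + 3)] / [4·(t + 3)] = -4(t − 1) / (4(t + 3)).
So |(-4t - 8)/(t + 3) + 3| = 4|t − 1| / (4·|t + 3|).
Restrict δ ≤ 2. Then |t − 1| < 2 gives |t + 3| = |(t − 1) + 4| ≥ 4 − 2 = 2.
Hence |(-4t - 8)/(t + 3) + 3| < 4|t − 1|/(4·2) = (1/2)|t − 1|, which is < ε once |t − 1| < 2ε.
Take δ = min(2, 2ε). Then 0 < |t − 1| < δ forces both bounds, so |(-4t - 8)/(t + 3) + 3| < ε.

δ = min(2, 2ε)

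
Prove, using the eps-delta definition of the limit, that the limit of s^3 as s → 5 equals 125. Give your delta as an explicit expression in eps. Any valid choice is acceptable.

Suppose eps > 0. We seek delta > 0 with 0 < |s − 5| < delta ⇒ |s^3 − 125| < eps.
Factor: s^3 − 125 = (s − 5)(s^2 + 5s + 25), so |s^3 − 125| = |s − 5|·|s^2 + 5s + 25|.
Impose delta ≤ 1 so that |s| < 6; then |s^2 + 5s + 25| ≤ 91.
Hence |s^3 − 125| ≤ 91|s − 5|, which is < eps once |s − 5| < eps/91.
Take delta = min(1, eps/91). If 0 < |s − 5| < delta then both bounds hold and |s^3 − 125| ≤ 91|s − 5| < 91·(eps/91) = eps.

delta = min(1, eps/91)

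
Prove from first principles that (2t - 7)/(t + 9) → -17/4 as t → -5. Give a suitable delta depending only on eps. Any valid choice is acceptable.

Fix eps > 0. We want delta > 0 with 0 < |t + 5| < delta ⇒ |(2t - 7)/(t + 9) + 17/4| < eps.
Combining over a common denominator, (2t - 7)/(t + 9) + 17/4 = [(2t - 7)·4 − (-17)·(t + 9)] / [4·(t + 9)] = 25(t + 5) / (4(t + 9)).
So |(2t - 7)/(t + 9) + 17/4| = 25|t + 5| / (4·|t + 9|).
Restrict delta ≤ 2. Then |t + 5| < 2 gives |t + 9| = |(t + 5) + 4| ≥ 4 − 2 = 2.
Hence |(2t - 7)/(t + 9) + 17/4| < 25|t + 5|/(4·2) = (25/8)|t + 5|, which is < eps once |t + 5| < (8/25)eps.
Take delta = min(2, (8/25)eps). Then 0 < |t + 5| < delta forces both bounds, so |(2t - 7)/(t + 9) + 17/4| < eps.

delta = min(2, (8/25)eps)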